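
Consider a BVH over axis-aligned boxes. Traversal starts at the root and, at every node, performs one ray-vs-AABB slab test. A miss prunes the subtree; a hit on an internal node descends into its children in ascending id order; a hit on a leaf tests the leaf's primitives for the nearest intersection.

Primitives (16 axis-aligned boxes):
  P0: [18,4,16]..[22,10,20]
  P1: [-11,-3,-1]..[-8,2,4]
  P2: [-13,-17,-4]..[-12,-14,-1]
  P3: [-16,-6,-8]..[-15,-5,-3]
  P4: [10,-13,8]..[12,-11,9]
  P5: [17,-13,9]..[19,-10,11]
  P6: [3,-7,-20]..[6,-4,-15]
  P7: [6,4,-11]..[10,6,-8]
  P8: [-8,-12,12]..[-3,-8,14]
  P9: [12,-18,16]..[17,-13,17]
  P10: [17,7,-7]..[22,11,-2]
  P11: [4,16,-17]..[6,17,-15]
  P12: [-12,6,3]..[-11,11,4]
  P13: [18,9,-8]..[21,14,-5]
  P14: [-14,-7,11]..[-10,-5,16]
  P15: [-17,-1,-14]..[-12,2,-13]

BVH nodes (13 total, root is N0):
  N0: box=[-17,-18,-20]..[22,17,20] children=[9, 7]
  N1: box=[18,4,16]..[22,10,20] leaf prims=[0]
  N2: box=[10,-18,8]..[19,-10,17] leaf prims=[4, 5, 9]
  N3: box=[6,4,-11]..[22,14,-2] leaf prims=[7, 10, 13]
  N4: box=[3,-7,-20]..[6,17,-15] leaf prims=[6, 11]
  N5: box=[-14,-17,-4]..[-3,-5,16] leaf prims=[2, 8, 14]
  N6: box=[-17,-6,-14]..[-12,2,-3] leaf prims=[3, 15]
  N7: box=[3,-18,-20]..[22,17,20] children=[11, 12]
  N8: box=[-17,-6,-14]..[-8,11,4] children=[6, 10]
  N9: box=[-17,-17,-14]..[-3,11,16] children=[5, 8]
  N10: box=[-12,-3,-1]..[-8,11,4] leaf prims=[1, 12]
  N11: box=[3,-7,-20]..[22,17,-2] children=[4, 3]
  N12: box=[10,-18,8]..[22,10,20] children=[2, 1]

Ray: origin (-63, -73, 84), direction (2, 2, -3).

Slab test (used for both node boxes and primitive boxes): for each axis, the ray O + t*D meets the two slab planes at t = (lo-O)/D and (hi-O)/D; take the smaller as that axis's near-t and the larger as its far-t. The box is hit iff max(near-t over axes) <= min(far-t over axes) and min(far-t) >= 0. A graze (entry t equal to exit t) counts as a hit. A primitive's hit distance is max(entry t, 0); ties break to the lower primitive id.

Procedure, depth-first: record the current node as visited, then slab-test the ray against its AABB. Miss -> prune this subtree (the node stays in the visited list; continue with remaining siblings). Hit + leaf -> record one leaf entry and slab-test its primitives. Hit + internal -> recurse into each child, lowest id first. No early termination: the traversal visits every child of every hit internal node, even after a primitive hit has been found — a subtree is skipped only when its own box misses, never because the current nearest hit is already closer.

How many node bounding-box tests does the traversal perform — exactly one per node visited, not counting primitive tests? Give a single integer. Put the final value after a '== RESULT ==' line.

Walk:
N0 x:[23,85/2] y:[55/2,45] z:[64/3,104/3] -> hit [55/2,104/3], descend [7, 9]
  N7 x:[33,85/2] y:[55/2,45] z:[64/3,104/3] -> hit [33,104/3], descend [11, 12]
    N11 x:[33,85/2] y:[33,45] z:[86/3,104/3] -> hit [33,104/3], descend [3, 4]
      N3 x:[69/2,85/2] y:[77/2,87/2] z:[86/3,95/3] -> miss, prune
      N4 x:[33,69/2] y:[33,45] z:[33,104/3] -> hit [33,69/2] leaf, test {P6@t=33, P11(miss)}
    N12 x:[73/2,85/2] y:[55/2,83/2] z:[64/3,76/3] -> miss, prune
  N9 x:[23,30] y:[28,42] z:[68/3,98/3] -> hit [28,30], descend [5, 8]
    N5 x:[49/2,30] y:[28,34] z:[68/3,88/3] -> hit [28,88/3] leaf, test {P2(miss), P8(miss), P14(miss)}
    N8 x:[23,55/2] y:[67/2,42] z:[80/3,98/3] -> miss, prune

Visited [0, 7, 11, 3, 4, 12, 9, 5, 8]. Tests: 9 box, 2 leaf. Nearest: P6.

== RESULT ==
9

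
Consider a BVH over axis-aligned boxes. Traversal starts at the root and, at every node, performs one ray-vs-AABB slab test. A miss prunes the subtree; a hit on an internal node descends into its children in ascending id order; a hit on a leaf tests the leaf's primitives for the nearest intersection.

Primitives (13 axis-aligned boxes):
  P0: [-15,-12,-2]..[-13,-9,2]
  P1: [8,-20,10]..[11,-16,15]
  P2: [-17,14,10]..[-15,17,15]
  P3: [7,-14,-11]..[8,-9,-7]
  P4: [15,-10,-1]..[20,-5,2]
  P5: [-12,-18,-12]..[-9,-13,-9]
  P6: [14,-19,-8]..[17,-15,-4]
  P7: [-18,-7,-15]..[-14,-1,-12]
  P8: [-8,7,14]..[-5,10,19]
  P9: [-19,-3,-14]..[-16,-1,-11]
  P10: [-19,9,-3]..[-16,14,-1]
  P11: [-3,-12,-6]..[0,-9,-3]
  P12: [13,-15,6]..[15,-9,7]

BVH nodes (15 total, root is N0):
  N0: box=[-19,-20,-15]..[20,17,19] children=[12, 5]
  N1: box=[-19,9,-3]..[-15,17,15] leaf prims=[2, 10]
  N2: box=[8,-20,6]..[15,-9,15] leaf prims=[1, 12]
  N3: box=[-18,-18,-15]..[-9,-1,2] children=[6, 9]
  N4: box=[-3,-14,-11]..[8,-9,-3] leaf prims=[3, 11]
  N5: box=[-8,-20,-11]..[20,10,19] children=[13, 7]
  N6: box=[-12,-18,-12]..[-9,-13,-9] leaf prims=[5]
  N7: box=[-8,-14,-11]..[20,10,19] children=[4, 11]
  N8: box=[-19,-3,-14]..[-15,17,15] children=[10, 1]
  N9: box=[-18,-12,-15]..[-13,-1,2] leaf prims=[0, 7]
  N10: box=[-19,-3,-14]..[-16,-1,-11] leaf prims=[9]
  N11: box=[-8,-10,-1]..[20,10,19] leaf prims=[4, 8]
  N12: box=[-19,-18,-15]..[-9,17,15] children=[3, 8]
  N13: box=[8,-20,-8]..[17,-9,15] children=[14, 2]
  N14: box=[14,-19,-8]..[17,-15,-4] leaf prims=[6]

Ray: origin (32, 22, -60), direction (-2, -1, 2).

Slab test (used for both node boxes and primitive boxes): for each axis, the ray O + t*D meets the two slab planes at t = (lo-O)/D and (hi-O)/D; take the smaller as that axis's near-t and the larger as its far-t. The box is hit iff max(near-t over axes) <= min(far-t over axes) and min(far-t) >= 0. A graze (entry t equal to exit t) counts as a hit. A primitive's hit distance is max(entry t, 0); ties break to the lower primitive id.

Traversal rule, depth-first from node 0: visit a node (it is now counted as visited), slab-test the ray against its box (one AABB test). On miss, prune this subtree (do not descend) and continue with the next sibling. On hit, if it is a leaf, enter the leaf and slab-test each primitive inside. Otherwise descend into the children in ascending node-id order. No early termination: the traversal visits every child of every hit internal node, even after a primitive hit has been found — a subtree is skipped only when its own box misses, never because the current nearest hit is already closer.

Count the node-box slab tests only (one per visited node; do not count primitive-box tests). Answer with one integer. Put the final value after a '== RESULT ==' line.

Trace the traversal:
N0 x:[6,51/2] y:[5,42] z:[45/2,79/2] -> hit [45/2,51/2], descend [5, 12]
  N5 x:[6,20] y:[12,42] z:[49/2,79/2] -> miss, prune
  N12 x:[41/2,51/2] y:[5,40] z:[45/2,75/2] -> hit [45/2,51/2], descend [3, 8]
    N3 x:[41/2,25] y:[23,40] z:[45/2,31] -> hit [23,25], descend [6, 9]
      N6 x:[41/2,22] y:[35,40] z:[24,51/2] -> miss, prune
      N9 x:[45/2,25] y:[23,34] z:[45/2,31] -> hit [23,25] leaf, test {P0(miss), P7@t=23}
    N8 x:[47/2,51/2] y:[5,25] z:[23,75/2] -> hit [47/2,25], descend [1, 10]
      N1 x:[47/2,51/2] y:[5,13] z:[57/2,75/2] -> miss, prune
      N10 x:[24,51/2] y:[23,25] z:[23,49/2] -> hit [24,49/2] leaf, test {P9@t=24}

Summary -> nodes [0, 5, 12, 3, 6, 9, 8, 1, 10]; box-tests=9; leaf-entries=2; first=P7

== RESULT ==
9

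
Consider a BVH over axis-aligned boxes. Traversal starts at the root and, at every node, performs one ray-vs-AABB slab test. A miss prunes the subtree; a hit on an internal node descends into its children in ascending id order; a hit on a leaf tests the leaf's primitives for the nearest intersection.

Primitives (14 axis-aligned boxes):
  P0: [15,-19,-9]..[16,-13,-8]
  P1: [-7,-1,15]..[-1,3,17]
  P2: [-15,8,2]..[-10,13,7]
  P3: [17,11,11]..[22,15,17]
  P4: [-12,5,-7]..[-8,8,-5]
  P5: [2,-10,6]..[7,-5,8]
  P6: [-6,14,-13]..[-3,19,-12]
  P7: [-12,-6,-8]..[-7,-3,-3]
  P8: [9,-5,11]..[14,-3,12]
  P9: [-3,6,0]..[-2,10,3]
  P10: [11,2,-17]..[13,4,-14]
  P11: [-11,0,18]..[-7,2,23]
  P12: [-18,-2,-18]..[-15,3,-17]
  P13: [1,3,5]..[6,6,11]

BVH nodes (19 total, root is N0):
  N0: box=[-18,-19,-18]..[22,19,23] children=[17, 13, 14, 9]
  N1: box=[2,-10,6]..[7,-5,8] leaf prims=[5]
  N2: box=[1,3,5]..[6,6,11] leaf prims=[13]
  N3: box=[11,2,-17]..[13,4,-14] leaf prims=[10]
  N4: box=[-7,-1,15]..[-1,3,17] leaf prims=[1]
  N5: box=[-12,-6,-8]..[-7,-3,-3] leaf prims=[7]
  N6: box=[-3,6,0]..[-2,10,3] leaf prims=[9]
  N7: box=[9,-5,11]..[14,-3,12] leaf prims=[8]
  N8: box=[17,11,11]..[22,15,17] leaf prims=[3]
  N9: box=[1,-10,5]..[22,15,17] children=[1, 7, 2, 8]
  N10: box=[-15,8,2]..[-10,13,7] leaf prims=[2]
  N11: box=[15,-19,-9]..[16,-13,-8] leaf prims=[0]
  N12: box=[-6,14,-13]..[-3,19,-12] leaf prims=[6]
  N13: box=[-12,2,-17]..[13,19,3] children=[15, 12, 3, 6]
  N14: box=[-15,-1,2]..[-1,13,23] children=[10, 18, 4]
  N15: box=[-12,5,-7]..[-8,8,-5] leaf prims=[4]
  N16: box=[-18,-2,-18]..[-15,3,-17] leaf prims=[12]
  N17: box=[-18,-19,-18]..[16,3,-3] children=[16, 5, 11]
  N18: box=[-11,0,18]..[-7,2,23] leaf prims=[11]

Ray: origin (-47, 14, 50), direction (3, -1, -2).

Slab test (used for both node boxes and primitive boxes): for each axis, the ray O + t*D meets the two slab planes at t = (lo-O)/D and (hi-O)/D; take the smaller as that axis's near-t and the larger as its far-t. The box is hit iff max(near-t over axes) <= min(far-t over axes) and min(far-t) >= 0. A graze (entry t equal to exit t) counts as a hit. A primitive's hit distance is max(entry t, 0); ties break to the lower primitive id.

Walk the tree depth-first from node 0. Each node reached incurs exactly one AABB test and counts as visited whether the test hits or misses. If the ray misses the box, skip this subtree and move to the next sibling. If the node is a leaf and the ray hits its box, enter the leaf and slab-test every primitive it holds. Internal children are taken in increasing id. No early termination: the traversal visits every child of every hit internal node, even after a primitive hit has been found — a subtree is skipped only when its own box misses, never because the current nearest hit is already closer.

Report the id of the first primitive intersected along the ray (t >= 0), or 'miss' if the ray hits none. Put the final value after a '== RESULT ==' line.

Walk:
N0 x:[29/3,23] y:[-5,33] z:[27/2,34] -> hit [27/2,23], descend [9, 13, 14, 17]
  N9 x:[16,23] y:[-1,24] z:[33/2,45/2] -> hit [33/2,45/2], descend [1, 2, 7, 8]
    N1 x:[49/3,18] y:[19,24] z:[21,22] -> miss, prune
    N2 x:[16,53/3] y:[8,11] z:[39/2,45/2] -> miss, prune
    N7 x:[56/3,61/3] y:[17,19] z:[19,39/2] -> hit [19,19] leaf, test {P8@t=19}
    N8 x:[64/3,23] y:[-1,3] z:[33/2,39/2] -> miss, prune
  N13 x:[35/3,20] y:[-5,12] z:[47/2,67/2] -> miss, prune
  N14 x:[32/3,46/3] y:[1,15] z:[27/2,24] -> hit [27/2,15], descend [4, 10, 18]
    N4 x:[40/3,46/3] y:[11,15] z:[33/2,35/2] -> miss, prune
    N10 x:[32/3,37/3] y:[1,6] z:[43/2,24] -> miss, prune
    N18 x:[12,40/3] y:[12,14] z:[27/2,16] -> miss, prune
  N17 x:[29/3,21] y:[11,33] z:[53/2,34] -> miss, prune

order=[0, 9, 1, 2, 7, 8, 13, 14, 4, 10, 18, 17]  |boxes|=12  |leaves|=1  hit=P8

== RESULT ==
8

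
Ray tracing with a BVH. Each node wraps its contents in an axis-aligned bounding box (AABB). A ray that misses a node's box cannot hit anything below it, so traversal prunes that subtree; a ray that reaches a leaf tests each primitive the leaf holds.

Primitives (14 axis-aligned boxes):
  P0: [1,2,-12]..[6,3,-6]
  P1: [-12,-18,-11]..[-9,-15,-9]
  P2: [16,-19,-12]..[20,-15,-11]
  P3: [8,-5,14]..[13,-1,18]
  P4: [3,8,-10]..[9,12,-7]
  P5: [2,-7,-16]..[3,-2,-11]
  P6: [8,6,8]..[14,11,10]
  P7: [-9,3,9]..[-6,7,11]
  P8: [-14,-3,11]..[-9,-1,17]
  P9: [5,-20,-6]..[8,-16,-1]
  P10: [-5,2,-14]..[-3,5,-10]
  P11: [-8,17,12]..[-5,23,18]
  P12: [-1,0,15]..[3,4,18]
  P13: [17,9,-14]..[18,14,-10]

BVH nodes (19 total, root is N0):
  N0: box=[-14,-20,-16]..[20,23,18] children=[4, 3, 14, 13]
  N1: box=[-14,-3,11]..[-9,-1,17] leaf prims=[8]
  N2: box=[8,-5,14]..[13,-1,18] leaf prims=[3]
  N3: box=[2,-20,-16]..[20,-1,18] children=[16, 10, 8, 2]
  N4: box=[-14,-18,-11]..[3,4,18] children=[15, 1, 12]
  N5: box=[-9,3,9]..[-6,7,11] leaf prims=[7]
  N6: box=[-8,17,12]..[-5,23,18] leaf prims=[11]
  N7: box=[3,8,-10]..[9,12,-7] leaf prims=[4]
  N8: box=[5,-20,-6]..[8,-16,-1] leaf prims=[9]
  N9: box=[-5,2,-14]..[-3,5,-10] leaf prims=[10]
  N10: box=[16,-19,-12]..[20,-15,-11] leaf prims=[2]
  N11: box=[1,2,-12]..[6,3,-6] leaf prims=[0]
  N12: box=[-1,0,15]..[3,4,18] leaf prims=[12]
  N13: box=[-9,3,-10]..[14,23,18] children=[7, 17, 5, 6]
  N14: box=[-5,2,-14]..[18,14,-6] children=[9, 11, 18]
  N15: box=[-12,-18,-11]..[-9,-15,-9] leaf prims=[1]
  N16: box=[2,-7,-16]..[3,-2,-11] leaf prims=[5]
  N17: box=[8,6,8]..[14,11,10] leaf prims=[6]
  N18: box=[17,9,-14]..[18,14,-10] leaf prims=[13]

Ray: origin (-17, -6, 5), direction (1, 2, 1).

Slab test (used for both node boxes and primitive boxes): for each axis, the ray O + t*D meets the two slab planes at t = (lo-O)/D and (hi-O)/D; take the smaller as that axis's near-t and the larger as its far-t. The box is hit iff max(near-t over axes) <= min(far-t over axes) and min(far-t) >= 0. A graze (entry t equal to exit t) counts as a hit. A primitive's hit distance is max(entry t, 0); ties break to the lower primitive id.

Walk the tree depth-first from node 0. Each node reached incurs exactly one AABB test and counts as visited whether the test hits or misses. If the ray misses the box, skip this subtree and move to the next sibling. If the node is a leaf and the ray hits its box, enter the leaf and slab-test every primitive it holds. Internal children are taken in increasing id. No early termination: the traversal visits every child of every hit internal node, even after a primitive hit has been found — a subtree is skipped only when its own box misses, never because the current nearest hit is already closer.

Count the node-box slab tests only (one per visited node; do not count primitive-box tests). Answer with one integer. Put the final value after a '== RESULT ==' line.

Trace the traversal:
N0 x:[3,37] y:[-7,29/2] z:[-21,13] -> hit [3,13], descend [3, 4, 13, 14]
  N3 x:[19,37] y:[-7,5/2] z:[-21,13] -> miss, prune
  N4 x:[3,20] y:[-6,5] z:[-16,13] -> hit [3,5], descend [1, 12, 15]
    N1 x:[3,8] y:[3/2,5/2] z:[6,12] -> miss, prune
    N12 x:[16,20] y:[3,5] z:[10,13] -> miss, prune
    N15 x:[5,8] y:[-6,-9/2] z:[-16,-14] -> miss, prune
  N13 x:[8,31] y:[9/2,29/2] z:[-15,13] -> hit [8,13], descend [5, 6, 7, 17]
    N5 x:[8,11] y:[9/2,13/2] z:[4,6] -> miss, prune
    N6 x:[9,12] y:[23/2,29/2] z:[7,13] -> hit [23/2,12] leaf, test {P11@t=23/2}
    N7 x:[20,26] y:[7,9] z:[-15,-12] -> miss, prune
    N17 x:[25,31] y:[6,17/2] z:[3,5] -> miss, prune
  N14 x:[12,35] y:[4,10] z:[-19,-11] -> miss, prune

order=[0, 3, 4, 1, 12, 15, 13, 5, 6, 7, 17, 14]  |boxes|=12  |leaves|=1  hit=P11

== RESULT ==
12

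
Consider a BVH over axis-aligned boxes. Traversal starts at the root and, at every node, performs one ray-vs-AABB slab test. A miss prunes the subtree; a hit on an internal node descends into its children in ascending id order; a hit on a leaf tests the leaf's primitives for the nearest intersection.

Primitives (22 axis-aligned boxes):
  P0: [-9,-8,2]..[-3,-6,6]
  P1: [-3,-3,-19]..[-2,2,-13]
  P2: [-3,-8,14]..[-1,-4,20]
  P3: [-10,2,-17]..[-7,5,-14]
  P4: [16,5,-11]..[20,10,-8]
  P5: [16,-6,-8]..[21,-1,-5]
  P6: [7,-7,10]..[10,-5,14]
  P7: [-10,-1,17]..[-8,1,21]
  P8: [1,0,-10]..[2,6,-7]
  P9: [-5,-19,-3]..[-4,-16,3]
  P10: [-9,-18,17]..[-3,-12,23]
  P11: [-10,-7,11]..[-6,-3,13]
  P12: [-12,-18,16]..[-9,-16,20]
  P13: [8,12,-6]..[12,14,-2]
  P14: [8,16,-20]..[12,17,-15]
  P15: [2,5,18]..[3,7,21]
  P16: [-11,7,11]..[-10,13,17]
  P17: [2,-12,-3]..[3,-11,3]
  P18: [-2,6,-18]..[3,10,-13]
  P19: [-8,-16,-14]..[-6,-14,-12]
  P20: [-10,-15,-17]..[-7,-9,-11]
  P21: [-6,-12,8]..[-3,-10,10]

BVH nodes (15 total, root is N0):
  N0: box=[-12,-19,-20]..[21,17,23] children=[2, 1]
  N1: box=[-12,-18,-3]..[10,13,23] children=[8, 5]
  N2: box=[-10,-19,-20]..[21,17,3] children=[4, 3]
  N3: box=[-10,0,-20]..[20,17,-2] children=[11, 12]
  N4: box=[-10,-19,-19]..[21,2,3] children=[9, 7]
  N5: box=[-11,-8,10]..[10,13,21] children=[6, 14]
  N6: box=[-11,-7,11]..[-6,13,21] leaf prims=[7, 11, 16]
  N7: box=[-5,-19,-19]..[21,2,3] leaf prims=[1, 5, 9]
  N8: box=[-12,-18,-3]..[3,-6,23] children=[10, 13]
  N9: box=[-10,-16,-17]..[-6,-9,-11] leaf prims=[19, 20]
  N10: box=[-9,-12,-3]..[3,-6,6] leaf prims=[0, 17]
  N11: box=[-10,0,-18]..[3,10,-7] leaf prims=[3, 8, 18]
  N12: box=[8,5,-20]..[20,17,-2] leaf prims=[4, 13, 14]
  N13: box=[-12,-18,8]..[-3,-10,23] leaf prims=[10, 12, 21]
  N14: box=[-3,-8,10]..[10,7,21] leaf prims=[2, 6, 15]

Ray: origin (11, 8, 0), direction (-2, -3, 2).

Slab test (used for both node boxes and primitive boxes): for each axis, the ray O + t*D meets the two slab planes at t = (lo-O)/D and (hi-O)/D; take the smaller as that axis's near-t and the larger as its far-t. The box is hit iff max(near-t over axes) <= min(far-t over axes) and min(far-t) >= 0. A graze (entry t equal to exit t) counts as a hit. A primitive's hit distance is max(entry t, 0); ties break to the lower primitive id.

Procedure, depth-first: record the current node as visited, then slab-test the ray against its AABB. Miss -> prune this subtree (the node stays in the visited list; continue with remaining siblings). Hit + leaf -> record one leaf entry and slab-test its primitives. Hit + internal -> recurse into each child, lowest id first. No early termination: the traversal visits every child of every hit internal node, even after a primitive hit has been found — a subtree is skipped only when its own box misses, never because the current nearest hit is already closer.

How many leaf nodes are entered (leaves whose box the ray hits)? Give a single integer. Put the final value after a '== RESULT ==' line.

Walk:
N0 x:[-5,23/2] y:[-3,9] z:[-10,23/2] -> hit [-3,9], descend [1, 2]
  N1 x:[1/2,23/2] y:[-5/3,26/3] z:[-3/2,23/2] -> hit [1/2,26/3], descend [5, 8]
    N5 x:[1/2,11] y:[-5/3,16/3] z:[5,21/2] -> hit [5,16/3], descend [6, 14]
      N6 x:[17/2,11] y:[-5/3,5] z:[11/2,21/2] -> miss, prune
      N14 x:[1/2,7] y:[1/3,16/3] z:[5,21/2] -> hit [5,16/3] leaf, test {P2(miss), P6(miss), P15(miss)}
    N8 x:[4,23/2] y:[14/3,26/3] z:[-3/2,23/2] -> hit [14/3,26/3], descend [10, 13]
      N10 x:[4,10] y:[14/3,20/3] z:[-3/2,3] -> miss, prune
      N13 x:[7,23/2] y:[6,26/3] z:[4,23/2] -> hit [7,26/3] leaf, test {P10@t=17/2, P12(miss), P21(miss)}
  N2 x:[-5,21/2] y:[-3,9] z:[-10,3/2] -> hit [-3,3/2], descend [3, 4]
    N3 x:[-9/2,21/2] y:[-3,8/3] z:[-10,-1] -> miss, prune
    N4 x:[-5,21/2] y:[2,9] z:[-19/2,3/2] -> miss, prune

Summary -> nodes [0, 1, 5, 6, 14, 8, 10, 13, 2, 3, 4]; box-tests=11; leaf-entries=2; first=P10

== RESULT ==
2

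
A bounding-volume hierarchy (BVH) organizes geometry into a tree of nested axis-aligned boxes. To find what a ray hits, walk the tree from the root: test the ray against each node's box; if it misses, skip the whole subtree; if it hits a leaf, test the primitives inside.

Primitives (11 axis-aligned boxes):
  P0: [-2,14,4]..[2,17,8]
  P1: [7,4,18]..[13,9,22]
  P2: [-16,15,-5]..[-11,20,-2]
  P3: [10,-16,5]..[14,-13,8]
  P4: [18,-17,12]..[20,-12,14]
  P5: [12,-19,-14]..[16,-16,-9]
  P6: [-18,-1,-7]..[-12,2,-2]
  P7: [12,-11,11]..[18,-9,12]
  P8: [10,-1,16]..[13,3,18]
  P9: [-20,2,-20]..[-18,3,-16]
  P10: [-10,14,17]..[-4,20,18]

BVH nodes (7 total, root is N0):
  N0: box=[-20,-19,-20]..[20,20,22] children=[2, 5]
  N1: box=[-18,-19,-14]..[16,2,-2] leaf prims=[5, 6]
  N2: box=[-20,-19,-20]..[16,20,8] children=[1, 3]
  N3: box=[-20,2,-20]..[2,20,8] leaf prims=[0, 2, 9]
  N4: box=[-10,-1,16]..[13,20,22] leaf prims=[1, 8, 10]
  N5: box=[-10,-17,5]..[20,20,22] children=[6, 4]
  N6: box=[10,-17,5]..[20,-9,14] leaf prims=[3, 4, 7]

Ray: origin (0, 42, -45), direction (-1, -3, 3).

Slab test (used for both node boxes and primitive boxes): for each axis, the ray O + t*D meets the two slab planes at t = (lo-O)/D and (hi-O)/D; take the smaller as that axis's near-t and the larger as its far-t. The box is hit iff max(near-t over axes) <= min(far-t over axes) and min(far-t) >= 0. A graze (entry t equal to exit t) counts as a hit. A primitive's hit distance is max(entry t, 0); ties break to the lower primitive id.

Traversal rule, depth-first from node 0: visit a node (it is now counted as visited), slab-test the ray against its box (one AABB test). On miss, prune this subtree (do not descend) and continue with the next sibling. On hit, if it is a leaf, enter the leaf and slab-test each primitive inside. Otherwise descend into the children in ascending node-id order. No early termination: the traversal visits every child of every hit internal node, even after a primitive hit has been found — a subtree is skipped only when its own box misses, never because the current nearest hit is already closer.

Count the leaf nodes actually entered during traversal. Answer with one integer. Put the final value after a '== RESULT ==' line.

Trace the traversal:
N0 x:[-20,20] y:[22/3,61/3] z:[25/3,67/3] -> hit [25/3,20], descend [2, 5]
  N2 x:[-16,20] y:[22/3,61/3] z:[25/3,53/3] -> hit [25/3,53/3], descend [1, 3]
    N1 x:[-16,18] y:[40/3,61/3] z:[31/3,43/3] -> hit [40/3,43/3] leaf, test {P5(miss), P6@t=40/3}
    N3 x:[-2,20] y:[22/3,40/3] z:[25/3,53/3] -> hit [25/3,40/3] leaf, test {P0(miss), P2(miss), P9(miss)}
  N5 x:[-20,10] y:[22/3,59/3] z:[50/3,67/3] -> miss, prune

order=[0, 2, 1, 3, 5]  |boxes|=5  |leaves|=2  hit=P6

== RESULT ==
2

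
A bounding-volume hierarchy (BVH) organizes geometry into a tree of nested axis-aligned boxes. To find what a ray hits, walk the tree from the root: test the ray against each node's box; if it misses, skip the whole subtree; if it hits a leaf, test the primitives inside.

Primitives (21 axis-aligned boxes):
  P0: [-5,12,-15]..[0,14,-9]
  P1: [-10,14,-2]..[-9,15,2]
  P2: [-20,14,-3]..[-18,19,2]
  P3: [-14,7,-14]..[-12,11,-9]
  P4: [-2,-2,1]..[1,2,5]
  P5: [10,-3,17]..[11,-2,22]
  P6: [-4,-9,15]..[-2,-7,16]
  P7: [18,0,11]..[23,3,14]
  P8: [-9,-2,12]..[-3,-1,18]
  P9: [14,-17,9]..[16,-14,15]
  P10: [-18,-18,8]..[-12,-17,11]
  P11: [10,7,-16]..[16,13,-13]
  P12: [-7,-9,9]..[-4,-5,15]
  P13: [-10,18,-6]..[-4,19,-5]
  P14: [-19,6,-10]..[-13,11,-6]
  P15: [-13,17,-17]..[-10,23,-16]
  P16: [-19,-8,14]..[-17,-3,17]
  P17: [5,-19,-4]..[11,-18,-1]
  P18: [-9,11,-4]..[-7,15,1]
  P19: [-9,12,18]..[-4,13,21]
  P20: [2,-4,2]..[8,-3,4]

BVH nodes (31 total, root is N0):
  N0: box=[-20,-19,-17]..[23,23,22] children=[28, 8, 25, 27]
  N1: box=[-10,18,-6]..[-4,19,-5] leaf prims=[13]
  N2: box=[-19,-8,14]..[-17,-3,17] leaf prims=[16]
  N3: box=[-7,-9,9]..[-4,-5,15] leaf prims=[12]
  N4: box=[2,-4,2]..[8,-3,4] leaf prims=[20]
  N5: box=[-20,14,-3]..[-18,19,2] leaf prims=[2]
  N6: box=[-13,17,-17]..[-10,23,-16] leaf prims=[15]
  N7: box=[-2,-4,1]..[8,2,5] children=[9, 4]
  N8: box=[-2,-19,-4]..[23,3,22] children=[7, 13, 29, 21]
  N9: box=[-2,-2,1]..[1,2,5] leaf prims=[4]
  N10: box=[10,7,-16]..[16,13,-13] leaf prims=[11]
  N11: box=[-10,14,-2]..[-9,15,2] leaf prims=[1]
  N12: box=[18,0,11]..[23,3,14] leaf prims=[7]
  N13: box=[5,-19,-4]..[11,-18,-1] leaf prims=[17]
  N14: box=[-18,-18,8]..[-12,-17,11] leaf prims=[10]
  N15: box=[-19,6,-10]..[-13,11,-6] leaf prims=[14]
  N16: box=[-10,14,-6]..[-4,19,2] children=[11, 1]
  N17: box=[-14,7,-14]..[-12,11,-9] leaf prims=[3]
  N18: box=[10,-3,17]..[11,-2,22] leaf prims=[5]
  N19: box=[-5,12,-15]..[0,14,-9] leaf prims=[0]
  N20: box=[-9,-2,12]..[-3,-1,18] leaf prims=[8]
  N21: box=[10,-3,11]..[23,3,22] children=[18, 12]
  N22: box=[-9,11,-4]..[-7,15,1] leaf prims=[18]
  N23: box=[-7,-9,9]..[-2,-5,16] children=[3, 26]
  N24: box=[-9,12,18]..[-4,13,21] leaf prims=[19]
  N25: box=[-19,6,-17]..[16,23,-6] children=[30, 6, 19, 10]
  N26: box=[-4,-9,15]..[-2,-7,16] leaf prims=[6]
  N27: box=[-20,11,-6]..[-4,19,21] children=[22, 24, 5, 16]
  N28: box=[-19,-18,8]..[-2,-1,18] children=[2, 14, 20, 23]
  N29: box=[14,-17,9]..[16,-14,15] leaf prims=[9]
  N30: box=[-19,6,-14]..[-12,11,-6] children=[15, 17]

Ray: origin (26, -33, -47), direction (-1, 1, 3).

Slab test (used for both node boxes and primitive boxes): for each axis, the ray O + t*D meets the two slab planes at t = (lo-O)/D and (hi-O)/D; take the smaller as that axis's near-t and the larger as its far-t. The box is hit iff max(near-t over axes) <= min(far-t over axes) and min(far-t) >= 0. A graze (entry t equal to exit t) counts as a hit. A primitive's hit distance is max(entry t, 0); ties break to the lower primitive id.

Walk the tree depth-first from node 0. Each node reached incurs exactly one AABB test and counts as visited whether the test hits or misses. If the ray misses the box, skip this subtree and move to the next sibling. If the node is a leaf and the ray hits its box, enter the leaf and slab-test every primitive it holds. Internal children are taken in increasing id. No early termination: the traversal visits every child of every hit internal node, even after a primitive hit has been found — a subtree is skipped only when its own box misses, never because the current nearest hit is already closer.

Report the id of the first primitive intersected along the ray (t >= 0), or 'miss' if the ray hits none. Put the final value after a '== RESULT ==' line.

Walk:
N0 x:[3,46] y:[14,56] z:[10,23] -> hit [14,23], descend [8, 25, 27, 28]
  N8 x:[3,28] y:[14,36] z:[43/3,23] -> hit [43/3,23], descend [7, 13, 21, 29]
    N7 x:[18,28] y:[29,35] z:[16,52/3] -> miss, prune
    N13 x:[15,21] y:[14,15] z:[43/3,46/3] -> hit [15,15] leaf, test {P17@t=15}
    N21 x:[3,16] y:[30,36] z:[58/3,23] -> miss, prune
    N29 x:[10,12] y:[16,19] z:[56/3,62/3] -> miss, prune
  N25 x:[10,45] y:[39,56] z:[10,41/3] -> miss, prune
  N27 x:[30,46] y:[44,52] z:[41/3,68/3] -> miss, prune
  N28 x:[28,45] y:[15,32] z:[55/3,65/3] -> miss, prune

order=[0, 8, 7, 13, 21, 29, 25, 27, 28]  |boxes|=9  |leaves|=1  hit=P17

== RESULT ==
17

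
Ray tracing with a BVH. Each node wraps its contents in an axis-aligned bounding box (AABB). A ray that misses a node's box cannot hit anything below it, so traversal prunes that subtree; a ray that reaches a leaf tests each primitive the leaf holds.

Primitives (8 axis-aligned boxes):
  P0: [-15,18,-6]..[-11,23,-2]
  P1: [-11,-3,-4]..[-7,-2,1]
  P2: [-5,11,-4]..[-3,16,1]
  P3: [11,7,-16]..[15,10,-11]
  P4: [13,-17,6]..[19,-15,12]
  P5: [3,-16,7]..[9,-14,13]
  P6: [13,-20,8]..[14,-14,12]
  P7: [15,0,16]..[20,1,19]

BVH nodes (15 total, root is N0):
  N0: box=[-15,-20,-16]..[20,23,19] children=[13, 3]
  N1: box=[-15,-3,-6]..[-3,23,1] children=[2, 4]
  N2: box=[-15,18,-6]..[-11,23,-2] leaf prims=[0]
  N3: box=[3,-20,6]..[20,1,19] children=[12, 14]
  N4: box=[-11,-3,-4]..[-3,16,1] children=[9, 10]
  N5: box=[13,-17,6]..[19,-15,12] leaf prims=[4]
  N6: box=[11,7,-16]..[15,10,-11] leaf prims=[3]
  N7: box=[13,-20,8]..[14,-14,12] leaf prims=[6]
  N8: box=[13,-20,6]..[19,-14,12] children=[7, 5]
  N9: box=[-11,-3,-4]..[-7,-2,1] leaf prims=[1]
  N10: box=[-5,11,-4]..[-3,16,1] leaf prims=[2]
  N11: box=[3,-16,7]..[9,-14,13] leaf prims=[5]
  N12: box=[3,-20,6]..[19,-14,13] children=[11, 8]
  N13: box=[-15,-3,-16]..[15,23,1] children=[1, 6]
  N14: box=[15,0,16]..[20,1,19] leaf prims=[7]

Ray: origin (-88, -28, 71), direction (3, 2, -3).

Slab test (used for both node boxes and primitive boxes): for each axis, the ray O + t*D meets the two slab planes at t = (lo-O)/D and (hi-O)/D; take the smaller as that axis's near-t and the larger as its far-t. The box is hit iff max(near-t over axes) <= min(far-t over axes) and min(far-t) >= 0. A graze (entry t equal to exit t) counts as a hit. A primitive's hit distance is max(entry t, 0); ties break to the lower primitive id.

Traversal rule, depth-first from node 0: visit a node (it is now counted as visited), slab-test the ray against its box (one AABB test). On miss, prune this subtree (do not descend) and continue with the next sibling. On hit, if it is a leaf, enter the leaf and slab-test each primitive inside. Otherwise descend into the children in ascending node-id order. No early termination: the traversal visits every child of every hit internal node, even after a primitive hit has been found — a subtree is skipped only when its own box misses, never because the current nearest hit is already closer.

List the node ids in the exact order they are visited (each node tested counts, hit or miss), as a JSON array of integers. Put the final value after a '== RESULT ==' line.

Trace the traversal:
N0 x:[73/3,36] y:[4,51/2] z:[52/3,29] -> hit [73/3,51/2], descend [3, 13]
  N3 x:[91/3,36] y:[4,29/2] z:[52/3,65/3] -> miss, prune
  N13 x:[73/3,103/3] y:[25/2,51/2] z:[70/3,29] -> hit [73/3,51/2], descend [1, 6]
    N1 x:[73/3,85/3] y:[25/2,51/2] z:[70/3,77/3] -> hit [73/3,51/2], descend [2, 4]
      N2 x:[73/3,77/3] y:[23,51/2] z:[73/3,77/3] -> hit [73/3,51/2] leaf, test {P0@t=73/3}
      N4 x:[77/3,85/3] y:[25/2,22] z:[70/3,25] -> miss, prune
    N6 x:[33,103/3] y:[35/2,19] z:[82/3,29] -> miss, prune

Summary -> nodes [0, 3, 13, 1, 2, 4, 6]; box-tests=7; leaf-entries=1; first=P0

== RESULT ==
[0, 3, 13, 1, 2, 4, 6]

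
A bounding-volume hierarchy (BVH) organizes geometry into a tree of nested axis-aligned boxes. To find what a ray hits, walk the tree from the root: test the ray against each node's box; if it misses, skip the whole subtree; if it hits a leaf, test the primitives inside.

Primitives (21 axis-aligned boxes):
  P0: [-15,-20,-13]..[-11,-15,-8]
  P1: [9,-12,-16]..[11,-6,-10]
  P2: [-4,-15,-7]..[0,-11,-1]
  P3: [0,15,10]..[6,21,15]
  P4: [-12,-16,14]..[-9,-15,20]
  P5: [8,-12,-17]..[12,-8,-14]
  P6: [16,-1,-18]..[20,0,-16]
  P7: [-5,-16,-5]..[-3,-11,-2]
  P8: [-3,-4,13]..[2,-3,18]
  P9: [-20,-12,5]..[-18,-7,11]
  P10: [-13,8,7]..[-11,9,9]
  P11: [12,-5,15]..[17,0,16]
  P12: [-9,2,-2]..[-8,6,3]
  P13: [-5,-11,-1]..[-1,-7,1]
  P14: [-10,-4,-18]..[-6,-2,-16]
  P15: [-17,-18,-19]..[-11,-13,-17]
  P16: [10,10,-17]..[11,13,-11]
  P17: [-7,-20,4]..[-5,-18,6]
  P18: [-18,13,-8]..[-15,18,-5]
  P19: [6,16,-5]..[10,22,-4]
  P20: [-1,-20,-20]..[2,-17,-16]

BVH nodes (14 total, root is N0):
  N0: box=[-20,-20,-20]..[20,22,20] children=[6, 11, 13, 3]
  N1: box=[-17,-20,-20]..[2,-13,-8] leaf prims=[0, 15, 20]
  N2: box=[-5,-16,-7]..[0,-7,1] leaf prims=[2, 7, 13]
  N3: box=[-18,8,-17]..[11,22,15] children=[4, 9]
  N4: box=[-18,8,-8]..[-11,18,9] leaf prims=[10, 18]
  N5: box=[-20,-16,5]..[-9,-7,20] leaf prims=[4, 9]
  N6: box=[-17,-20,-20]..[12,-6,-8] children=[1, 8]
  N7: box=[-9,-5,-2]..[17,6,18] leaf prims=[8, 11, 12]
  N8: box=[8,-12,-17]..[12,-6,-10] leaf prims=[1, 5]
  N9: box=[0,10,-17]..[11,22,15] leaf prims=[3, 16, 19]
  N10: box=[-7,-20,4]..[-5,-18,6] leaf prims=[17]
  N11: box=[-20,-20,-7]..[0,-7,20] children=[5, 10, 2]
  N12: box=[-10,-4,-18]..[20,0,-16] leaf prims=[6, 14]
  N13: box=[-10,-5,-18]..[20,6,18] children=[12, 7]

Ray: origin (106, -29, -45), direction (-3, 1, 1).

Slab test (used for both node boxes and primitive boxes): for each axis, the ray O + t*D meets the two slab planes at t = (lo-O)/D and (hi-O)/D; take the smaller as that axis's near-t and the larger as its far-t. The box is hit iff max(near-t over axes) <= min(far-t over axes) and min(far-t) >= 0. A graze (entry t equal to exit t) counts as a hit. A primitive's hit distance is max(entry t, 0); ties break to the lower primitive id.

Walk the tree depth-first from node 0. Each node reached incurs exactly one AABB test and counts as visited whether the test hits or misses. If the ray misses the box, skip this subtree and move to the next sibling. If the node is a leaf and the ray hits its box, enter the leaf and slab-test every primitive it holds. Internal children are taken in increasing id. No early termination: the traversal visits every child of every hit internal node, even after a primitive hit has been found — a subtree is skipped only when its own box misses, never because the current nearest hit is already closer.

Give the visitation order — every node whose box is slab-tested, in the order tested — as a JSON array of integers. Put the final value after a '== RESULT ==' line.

Trace the traversal:
N0 x:[86/3,42] y:[9,51] z:[25,65] -> hit [86/3,42], descend [3, 6, 11, 13]
  N3 x:[95/3,124/3] y:[37,51] z:[28,60] -> hit [37,124/3], descend [4, 9]
    N4 x:[39,124/3] y:[37,47] z:[37,54] -> hit [39,124/3] leaf, test {P10(miss), P18(miss)}
    N9 x:[95/3,106/3] y:[39,51] z:[28,60] -> miss, prune
  N6 x:[94/3,41] y:[9,23] z:[25,37] -> miss, prune
  N11 x:[106/3,42] y:[9,22] z:[38,65] -> miss, prune
  N13 x:[86/3,116/3] y:[24,35] z:[27,63] -> hit [86/3,35], descend [7, 12]
    N7 x:[89/3,115/3] y:[24,35] z:[43,63] -> miss, prune
    N12 x:[86/3,116/3] y:[25,29] z:[27,29] -> hit [86/3,29] leaf, test {P6@t=86/3, P14(miss)}

9 AABB tests over nodes [0, 3, 4, 9, 6, 11, 13, 7, 12]; 2 leaves entered; closest P6.

== RESULT ==
[0, 3, 4, 9, 6, 11, 13, 7, 12]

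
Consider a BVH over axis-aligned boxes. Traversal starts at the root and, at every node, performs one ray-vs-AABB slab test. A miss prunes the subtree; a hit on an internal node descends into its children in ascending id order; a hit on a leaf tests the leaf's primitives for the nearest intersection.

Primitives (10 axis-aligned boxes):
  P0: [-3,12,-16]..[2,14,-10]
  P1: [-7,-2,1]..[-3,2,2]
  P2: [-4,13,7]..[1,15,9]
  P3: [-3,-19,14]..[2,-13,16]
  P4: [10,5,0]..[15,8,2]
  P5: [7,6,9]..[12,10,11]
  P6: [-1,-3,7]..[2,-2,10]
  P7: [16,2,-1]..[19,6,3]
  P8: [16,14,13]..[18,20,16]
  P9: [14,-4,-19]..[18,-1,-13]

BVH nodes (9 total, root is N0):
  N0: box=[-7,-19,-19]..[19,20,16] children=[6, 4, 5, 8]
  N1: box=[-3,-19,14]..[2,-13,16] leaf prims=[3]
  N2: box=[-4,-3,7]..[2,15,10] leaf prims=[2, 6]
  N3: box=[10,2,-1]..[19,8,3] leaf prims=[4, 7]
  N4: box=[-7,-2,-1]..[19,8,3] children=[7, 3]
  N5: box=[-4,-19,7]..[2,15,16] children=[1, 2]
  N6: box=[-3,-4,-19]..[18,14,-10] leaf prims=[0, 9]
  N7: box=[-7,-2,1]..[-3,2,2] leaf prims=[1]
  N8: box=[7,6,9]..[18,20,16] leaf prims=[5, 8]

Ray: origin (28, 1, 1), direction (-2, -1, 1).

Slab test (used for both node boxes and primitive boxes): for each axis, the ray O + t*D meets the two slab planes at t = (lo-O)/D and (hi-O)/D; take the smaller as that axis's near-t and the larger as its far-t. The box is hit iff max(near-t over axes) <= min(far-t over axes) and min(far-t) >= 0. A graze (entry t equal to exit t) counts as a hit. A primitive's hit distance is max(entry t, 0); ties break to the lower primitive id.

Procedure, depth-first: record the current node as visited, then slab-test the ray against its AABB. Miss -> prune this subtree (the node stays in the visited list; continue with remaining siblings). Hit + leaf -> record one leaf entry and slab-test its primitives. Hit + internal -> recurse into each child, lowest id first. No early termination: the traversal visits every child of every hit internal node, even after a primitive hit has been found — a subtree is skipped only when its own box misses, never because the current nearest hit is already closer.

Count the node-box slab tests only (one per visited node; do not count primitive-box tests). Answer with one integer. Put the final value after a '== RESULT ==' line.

Walk:
N0 x:[9/2,35/2] y:[-19,20] z:[-20,15] -> hit [9/2,15], descend [4, 5, 6, 8]
  N4 x:[9/2,35/2] y:[-7,3] z:[-2,2] -> miss, prune
  N5 x:[13,16] y:[-14,20] z:[6,15] -> hit [13,15], descend [1, 2]
    N1 x:[13,31/2] y:[14,20] z:[13,15] -> hit [14,15] leaf, test {P3@t=14}
    N2 x:[13,16] y:[-14,4] z:[6,9] -> miss, prune
  N6 x:[5,31/2] y:[-13,5] z:[-20,-11] -> miss, prune
  N8 x:[5,21/2] y:[-19,-5] z:[8,15] -> miss, prune

Visited [0, 4, 5, 1, 2, 6, 8]. Tests: 7 box, 1 leaf. Nearest: P3.

== RESULT ==
7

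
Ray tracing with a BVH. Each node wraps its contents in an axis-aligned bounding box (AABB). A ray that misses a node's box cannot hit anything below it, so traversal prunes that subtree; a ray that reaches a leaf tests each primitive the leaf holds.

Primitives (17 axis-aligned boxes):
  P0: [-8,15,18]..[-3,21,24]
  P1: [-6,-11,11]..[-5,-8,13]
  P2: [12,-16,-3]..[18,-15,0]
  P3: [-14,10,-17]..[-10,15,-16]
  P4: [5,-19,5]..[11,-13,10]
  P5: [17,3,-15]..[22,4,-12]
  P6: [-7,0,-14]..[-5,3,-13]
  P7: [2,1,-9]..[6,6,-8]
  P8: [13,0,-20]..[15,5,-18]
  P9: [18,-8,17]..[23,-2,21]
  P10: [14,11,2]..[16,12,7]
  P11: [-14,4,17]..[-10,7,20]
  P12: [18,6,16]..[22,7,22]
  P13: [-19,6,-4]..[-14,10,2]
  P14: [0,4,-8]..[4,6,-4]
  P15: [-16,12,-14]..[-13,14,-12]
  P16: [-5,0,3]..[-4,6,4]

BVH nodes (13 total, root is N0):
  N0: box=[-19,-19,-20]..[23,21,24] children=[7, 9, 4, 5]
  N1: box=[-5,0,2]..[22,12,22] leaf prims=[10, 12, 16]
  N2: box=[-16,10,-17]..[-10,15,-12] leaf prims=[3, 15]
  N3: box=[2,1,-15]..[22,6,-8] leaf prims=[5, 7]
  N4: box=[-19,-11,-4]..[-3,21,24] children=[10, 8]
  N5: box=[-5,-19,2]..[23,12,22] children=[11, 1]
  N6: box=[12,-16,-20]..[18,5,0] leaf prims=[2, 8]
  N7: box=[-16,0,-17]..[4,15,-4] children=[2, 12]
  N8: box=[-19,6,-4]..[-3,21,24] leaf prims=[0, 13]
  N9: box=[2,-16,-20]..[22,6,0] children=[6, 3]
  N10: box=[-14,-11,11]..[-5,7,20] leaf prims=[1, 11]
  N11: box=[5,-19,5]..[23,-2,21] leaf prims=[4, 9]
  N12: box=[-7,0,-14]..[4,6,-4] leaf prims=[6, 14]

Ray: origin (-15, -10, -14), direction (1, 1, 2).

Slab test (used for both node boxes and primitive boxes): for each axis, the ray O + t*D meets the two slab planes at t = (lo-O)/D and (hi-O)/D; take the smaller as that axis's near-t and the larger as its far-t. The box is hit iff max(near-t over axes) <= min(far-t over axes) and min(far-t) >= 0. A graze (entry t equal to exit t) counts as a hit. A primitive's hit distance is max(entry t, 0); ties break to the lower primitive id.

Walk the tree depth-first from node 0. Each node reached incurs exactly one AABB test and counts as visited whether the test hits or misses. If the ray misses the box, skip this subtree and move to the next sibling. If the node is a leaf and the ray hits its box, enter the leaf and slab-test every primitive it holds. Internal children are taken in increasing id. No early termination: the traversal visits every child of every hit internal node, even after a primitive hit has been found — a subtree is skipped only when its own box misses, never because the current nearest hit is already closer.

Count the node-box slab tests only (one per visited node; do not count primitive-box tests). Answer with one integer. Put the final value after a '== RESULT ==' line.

Trace the traversal:
N0 x:[-4,38] y:[-9,31] z:[-3,19] -> hit [-3,19], descend [4, 5, 7, 9]
  N4 x:[-4,12] y:[-1,31] z:[5,19] -> hit [5,12], descend [8, 10]
    N8 x:[-4,12] y:[16,31] z:[5,19] -> miss, prune
    N10 x:[1,10] y:[-1,17] z:[25/2,17] -> miss, prune
  N5 x:[10,38] y:[-9,22] z:[8,18] -> hit [10,18], descend [1, 11]
    N1 x:[10,37] y:[10,22] z:[8,18] -> hit [10,18] leaf, test {P10(miss), P12(miss), P16(miss)}
    N11 x:[20,38] y:[-9,8] z:[19/2,35/2] -> miss, prune
  N7 x:[-1,19] y:[10,25] z:[-3/2,5] -> miss, prune
  N9 x:[17,37] y:[-6,16] z:[-3,7] -> miss, prune

9 AABB tests over nodes [0, 4, 8, 10, 5, 1, 11, 7, 9]; 1 leaf entered; closest miss.

== RESULT ==
9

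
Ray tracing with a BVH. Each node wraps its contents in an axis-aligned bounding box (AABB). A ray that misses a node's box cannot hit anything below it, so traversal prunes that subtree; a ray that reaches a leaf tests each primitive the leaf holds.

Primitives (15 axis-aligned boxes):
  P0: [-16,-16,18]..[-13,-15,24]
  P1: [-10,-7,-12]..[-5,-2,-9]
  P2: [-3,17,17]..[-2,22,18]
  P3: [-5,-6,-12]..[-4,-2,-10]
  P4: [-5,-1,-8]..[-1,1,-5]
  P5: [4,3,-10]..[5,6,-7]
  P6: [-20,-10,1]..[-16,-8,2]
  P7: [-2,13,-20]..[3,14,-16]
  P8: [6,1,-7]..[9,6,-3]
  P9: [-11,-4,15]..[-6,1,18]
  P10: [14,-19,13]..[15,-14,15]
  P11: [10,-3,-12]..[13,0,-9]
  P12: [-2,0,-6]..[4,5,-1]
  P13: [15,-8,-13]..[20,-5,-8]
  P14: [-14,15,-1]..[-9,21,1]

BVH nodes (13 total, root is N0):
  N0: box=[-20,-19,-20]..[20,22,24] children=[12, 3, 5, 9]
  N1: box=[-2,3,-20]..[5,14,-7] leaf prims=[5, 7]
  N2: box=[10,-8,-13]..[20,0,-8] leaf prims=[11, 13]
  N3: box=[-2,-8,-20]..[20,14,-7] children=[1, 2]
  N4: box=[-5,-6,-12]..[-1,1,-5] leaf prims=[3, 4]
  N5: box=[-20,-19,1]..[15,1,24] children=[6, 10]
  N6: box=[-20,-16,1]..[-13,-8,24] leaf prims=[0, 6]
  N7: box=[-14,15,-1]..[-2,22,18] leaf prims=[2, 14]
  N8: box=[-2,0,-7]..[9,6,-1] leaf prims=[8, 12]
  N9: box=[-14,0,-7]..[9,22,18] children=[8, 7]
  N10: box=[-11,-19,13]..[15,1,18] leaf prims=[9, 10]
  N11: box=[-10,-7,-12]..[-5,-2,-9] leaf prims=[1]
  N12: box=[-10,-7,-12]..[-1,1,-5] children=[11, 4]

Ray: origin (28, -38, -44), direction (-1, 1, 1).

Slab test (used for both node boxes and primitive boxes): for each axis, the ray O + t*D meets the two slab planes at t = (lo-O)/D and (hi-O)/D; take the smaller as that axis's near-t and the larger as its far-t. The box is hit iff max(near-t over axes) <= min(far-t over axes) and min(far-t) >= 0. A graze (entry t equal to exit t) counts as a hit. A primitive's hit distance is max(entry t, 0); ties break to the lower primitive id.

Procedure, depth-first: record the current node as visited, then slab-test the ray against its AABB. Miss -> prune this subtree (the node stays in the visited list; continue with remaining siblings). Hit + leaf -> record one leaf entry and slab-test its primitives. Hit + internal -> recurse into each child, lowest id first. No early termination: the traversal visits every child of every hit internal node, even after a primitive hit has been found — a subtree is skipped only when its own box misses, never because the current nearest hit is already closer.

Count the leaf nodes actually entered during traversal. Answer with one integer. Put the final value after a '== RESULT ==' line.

Trace the traversal:
N0 x:[8,48] y:[19,60] z:[24,68] -> hit [24,48], descend [3, 5, 9, 12]
  N3 x:[8,30] y:[30,52] z:[24,37] -> hit [30,30], descend [1, 2]
    N1 x:[23,30] y:[41,52] z:[24,37] -> miss, prune
    N2 x:[8,18] y:[30,38] z:[31,36] -> miss, prune
  N5 x:[13,48] y:[19,39] z:[45,68] -> miss, prune
  N9 x:[19,42] y:[38,60] z:[37,62] -> hit [38,42], descend [7, 8]
    N7 x:[30,42] y:[53,60] z:[43,62] -> miss, prune
    N8 x:[19,30] y:[38,44] z:[37,43] -> miss, prune
  N12 x:[29,38] y:[31,39] z:[32,39] -> hit [32,38], descend [4, 11]
    N4 x:[29,33] y:[32,39] z:[32,39] -> hit [32,33] leaf, test {P3@t=32, P4(miss)}
    N11 x:[33,38] y:[31,36] z:[32,35] -> hit [33,35] leaf, test {P1@t=33}

Visited [0, 3, 1, 2, 5, 9, 7, 8, 12, 4, 11]. Tests: 11 box, 2 leaf. Nearest: P3.

== RESULT ==
2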